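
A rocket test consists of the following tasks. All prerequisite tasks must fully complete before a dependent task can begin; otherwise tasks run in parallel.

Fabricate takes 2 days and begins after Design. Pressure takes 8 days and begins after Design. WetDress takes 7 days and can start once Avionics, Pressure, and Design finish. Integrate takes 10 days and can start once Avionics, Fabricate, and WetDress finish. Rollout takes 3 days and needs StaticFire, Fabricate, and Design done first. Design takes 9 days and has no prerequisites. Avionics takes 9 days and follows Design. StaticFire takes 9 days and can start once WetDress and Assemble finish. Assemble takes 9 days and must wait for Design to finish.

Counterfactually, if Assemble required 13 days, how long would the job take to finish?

As given, the longest chain is Design→Avionics→WetDress→StaticFire→Rollout = 9+9+7+9+3 = 37, so the finish is 37 days.
The longest path through Assemble is only 30 days, so Assemble has float 7.
No other chain overtakes it, so the finish is 37 days.

37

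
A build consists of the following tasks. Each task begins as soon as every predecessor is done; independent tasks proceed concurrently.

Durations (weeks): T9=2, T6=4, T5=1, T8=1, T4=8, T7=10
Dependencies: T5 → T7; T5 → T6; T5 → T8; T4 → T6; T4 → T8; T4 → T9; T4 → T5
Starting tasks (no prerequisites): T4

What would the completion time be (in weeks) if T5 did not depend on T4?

12

Original critical path: T4→T5→T7 = 8+1+10 = 19 ⇒ 19 weeks.
Without T4→T5, T5's earliest start moves from 8 to 0.
After: T4→T6 = 8+4 = 12 → 12 weeks.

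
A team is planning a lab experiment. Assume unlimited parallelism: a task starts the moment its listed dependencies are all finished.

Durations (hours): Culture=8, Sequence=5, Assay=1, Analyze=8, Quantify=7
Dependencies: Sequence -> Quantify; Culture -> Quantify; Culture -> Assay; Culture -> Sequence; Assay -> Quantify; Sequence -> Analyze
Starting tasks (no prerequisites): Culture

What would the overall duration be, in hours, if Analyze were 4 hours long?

Actual critical path: Culture→Sequence→Analyze = 8+5+8 = 21 ⇒ 21 hours.
Since Analyze is critical, the -4 change carries straight to that chain (now 17 hours).
The binding chain switches to Culture→Sequence→Quantify = 8+5+7 = 20; finish 20 hours.

20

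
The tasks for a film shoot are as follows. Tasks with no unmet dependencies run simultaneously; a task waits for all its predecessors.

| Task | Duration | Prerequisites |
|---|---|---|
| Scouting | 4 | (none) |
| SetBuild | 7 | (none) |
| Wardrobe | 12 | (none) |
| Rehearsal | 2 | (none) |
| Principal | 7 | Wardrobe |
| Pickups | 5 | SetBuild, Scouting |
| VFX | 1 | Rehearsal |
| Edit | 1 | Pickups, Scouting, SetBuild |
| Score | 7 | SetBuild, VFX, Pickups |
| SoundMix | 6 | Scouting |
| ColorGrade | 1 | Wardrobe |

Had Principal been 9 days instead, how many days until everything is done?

21

Critical path before the change: Wardrobe→Principal = 12+7 = 19 giving 19 days.
Principal lies on that path, so at 9 days the path becomes 21 days.
That remains the longest chain; total 21 days.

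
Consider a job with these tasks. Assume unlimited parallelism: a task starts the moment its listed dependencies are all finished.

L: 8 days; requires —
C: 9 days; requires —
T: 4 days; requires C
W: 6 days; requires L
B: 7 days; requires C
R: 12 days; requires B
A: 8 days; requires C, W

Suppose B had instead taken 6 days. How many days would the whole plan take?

27

Actual critical path: C→B→R = 9+7+12 = 28 ⇒ 28 days.
B lies on that path, so at 6 days the path becomes 27 days.
No other chain overtakes it, so the finish is 27 days.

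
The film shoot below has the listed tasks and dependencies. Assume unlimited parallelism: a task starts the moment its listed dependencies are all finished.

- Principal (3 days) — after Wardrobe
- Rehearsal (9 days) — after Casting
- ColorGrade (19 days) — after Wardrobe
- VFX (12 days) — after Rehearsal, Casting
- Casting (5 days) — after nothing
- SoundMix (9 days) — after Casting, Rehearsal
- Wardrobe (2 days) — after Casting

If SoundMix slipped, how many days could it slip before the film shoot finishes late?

The longest chain is Casting→Wardrobe→ColorGrade = 5+2+19 = 26; overall finish 26 days.
The longest chain containing SoundMix totals 23 days.
So SoundMix can slip 26 − 23 = 3 days.

3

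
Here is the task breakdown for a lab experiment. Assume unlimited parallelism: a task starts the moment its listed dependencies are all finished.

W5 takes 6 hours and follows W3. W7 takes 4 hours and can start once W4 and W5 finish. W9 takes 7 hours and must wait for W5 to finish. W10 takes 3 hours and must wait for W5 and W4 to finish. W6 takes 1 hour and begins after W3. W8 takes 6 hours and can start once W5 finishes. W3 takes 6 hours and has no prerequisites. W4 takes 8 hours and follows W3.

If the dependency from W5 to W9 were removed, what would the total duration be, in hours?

Original critical path: W3→W5→W9 = 6+6+7 = 19 ⇒ 19 hours.
Without W5→W9, W9's earliest start moves from 12 to 0.
The longest chain is now W3→W4→W7 = 6+8+4 = 18, so the schedule takes 18 hours.

18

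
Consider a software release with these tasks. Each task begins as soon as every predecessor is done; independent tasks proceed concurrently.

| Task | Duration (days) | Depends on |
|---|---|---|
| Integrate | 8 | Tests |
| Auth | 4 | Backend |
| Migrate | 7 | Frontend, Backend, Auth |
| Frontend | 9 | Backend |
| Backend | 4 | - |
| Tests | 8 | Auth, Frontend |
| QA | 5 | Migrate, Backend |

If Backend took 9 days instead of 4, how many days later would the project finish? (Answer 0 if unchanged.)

As given, the longest chain is Backend→Frontend→Tests→Integrate = 4+9+8+8 = 29, so the finish is 29 days.
Since Backend is critical, the +5 change carries straight to that chain (now 34 days).
That remains the longest chain; total 34 days.
Change in finish: 34 − 29 = +5 days.

5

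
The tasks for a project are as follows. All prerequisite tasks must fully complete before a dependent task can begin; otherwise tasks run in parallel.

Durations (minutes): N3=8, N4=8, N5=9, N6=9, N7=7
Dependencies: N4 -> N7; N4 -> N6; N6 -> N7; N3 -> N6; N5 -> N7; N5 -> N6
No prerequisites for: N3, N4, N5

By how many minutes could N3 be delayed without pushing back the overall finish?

1

Critical path: N5→N6→N7 = 9+9+7 = 25, so the finish is 25 minutes.
The longest chain containing N3 totals 24 minutes.
Slack of N3 = 1 − 0 = 1 minute.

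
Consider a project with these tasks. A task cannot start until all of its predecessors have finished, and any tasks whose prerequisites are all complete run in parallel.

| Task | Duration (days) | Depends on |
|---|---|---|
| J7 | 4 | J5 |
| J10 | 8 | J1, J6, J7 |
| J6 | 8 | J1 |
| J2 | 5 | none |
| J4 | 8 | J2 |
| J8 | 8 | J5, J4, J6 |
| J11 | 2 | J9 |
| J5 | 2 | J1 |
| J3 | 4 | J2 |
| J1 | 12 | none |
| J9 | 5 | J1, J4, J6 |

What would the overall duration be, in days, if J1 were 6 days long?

Baseline: J1→J6→J8 = 12+8+8 = 28 → 28 days.
Since J1 is critical, the -6 change carries straight to that chain (now 22 days).
The critical path is still J1→J6→J8; finish is now 22 days.

22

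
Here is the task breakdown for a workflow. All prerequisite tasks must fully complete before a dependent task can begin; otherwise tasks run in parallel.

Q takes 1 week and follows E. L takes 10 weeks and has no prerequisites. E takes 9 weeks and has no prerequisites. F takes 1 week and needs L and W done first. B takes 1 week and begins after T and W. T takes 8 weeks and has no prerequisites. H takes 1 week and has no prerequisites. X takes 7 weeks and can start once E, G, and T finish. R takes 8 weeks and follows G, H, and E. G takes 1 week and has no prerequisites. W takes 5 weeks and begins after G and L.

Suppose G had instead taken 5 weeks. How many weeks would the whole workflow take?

Baseline: E→R = 9+8 = 17 → 17 weeks.
G has 8 weeks of float (longest path through it is 9).
The critical path is still E→R; finish is now 17 weeks.

17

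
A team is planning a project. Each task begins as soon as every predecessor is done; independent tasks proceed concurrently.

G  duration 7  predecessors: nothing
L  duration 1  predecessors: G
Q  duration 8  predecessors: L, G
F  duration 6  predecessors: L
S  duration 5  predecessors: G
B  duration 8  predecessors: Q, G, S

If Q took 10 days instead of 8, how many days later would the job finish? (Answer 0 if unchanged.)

Critical path before the change: G→L→Q→B = 7+1+8+8 = 24 giving 24 days.
Q lies on that path, so at 10 days the path becomes 26 days.
No other chain overtakes it, so the finish is 26 days.
Change in finish: 26 − 24 = +2 days.

2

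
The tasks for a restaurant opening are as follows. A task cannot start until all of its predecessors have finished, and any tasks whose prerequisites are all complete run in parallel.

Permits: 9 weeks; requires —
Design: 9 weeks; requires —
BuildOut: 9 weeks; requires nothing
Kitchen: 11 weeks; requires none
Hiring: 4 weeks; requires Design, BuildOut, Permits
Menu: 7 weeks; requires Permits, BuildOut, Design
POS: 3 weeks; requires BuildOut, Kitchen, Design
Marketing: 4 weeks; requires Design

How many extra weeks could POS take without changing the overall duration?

2

Critical path: Permits→Menu = 9+7 = 16, so the finish is 16 weeks.
The longest chain containing POS totals 14 weeks.
Float = 16 − 14 = 2.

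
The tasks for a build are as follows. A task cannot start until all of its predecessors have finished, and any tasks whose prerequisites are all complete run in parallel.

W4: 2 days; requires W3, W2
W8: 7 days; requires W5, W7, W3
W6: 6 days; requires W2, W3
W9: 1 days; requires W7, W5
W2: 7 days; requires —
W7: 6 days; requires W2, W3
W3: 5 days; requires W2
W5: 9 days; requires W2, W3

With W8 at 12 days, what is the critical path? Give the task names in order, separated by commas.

W2, W3, W5, W8

Actual critical path: W2→W3→W5→W8 = 7+5+9+7 = 28 ⇒ 28 days.
W8 lies on that path, so at 12 days the path becomes 33 days.
The critical path is still W2→W3→W5→W8; finish is now 33 days.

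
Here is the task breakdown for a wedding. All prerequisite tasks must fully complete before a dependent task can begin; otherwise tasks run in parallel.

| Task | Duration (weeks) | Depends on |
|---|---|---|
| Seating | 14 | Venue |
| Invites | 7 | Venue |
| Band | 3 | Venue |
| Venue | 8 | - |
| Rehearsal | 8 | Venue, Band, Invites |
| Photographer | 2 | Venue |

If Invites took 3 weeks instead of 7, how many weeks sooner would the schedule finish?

Baseline: Venue→Invites→Rehearsal = 8+7+8 = 23 → 23 weeks.
Invites is on the critical path; changing it to 3 makes that path 19 weeks.
New critical path: Venue→Seating = 8+14 = 22 ⇒ 22 weeks.
Change in finish: 22 − 23 = -1 weeks.

1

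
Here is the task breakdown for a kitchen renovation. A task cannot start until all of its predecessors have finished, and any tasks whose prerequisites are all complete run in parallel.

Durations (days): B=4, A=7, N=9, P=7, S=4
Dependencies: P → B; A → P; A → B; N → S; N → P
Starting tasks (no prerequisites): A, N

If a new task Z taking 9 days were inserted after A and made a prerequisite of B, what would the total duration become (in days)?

20

Originally the kitchen renovation takes 20 days.
With Z inserted, B now waits for max(P, A, Z).
New critical path: A→Z→B = 7+9+4 = 20 ⇒ 20 days.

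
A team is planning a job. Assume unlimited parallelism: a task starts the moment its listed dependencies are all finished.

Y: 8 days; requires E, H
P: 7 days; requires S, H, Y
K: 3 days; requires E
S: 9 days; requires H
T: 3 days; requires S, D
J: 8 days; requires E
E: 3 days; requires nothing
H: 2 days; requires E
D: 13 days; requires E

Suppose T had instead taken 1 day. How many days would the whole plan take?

Critical path before the change: E→H→S→P = 3+2+9+7 = 21 giving 21 days.
T is off the critical path — its longest chain is 19 days, giving 2 of slack.
That remains the longest chain; total 21 days.

21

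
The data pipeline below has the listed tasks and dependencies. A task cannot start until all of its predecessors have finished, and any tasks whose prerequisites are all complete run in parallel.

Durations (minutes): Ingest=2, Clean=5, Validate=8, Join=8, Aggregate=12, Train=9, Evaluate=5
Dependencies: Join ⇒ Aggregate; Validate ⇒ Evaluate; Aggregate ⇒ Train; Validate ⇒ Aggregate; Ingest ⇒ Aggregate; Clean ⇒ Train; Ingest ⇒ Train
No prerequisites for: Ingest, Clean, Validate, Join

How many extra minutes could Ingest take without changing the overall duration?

Critical path: Validate→Aggregate→Train = 8+12+9 = 29, so the finish is 29 minutes.
The longest chain containing Ingest totals 23 minutes.
So Ingest can slip 8 − 2 = 6 minutes.

6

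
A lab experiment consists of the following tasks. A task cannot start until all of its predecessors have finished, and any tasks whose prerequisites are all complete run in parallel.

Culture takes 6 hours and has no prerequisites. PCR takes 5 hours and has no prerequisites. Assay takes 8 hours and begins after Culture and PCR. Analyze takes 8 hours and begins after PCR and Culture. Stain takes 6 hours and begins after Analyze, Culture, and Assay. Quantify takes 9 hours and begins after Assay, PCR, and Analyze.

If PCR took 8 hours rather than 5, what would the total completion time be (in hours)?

Actual critical path: Culture→Assay→Quantify = 6+8+9 = 23 ⇒ 23 hours.
PCR is off the critical path — its longest chain is 22 hours, giving 1 of slack.
The binding chain switches to PCR→Assay→Quantify = 8+8+9 = 25; finish 25 hours.

25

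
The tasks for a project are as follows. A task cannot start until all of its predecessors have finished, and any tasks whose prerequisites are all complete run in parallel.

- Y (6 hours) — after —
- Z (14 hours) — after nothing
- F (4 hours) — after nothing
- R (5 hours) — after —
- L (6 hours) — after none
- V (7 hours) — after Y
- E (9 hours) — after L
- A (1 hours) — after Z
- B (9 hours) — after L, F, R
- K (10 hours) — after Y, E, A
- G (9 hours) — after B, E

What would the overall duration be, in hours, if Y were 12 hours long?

25

Actual critical path: Z→A→K = 14+1+10 = 25 ⇒ 25 hours.
Y has 9 hours of float (longest path through it is 16).
The critical path is still Z→A→K; finish is now 25 hours.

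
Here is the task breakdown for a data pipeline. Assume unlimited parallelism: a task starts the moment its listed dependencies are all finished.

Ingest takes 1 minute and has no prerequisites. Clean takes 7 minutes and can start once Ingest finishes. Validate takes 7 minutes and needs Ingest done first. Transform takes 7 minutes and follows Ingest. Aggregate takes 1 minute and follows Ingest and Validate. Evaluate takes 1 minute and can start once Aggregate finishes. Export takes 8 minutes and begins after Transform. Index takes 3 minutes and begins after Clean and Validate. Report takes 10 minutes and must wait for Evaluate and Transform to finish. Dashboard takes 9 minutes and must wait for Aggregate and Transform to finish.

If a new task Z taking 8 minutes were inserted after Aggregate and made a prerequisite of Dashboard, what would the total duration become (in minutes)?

26

Originally the plan takes 20 minutes.
With Z inserted, Dashboard now waits for max(Aggregate, Transform, Z).
New critical path: Ingest→Validate→Aggregate→Z→Dashboard = 1+7+1+8+9 = 26 ⇒ 26 minutes.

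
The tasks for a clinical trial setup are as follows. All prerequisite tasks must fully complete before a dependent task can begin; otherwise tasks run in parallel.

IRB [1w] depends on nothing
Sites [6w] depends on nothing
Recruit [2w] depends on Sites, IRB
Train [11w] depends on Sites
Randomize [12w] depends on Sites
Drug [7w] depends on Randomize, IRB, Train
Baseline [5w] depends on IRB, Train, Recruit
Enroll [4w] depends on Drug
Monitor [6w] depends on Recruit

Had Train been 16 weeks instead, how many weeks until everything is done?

33

As given, the longest chain is Sites→Randomize→Drug→Enroll = 6+12+7+4 = 29, so the finish is 29 weeks.
The longest path through Train is only 28 weeks, so Train has float 1.
New critical path: Sites→Train→Drug→Enroll = 6+16+7+4 = 33 ⇒ 33 weeks.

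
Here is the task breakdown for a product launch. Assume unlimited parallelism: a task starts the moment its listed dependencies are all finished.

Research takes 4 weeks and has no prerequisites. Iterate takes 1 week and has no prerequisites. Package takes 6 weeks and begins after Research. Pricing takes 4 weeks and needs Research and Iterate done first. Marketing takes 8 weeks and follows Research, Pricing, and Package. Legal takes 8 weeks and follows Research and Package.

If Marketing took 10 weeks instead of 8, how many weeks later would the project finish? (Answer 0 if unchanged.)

Actual critical path: Research→Package→Marketing = 4+6+8 = 18 ⇒ 18 weeks.
Marketing lies on that path, so at 10 weeks the path becomes 20 weeks.
The critical path is still Research→Package→Marketing; finish is now 20 weeks.
Change in finish: 20 − 18 = +2 weeks.

2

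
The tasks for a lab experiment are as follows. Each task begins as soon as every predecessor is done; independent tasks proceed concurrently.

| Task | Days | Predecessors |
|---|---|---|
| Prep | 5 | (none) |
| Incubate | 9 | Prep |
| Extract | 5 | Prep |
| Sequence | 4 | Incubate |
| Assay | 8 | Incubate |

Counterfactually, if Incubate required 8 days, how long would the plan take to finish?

Baseline: Prep→Incubate→Assay = 5+9+8 = 22 → 22 days.
Since Incubate is critical, the -1 change carries straight to that chain (now 21 days).
The critical path is still Prep→Incubate→Assay; finish is now 21 days.

21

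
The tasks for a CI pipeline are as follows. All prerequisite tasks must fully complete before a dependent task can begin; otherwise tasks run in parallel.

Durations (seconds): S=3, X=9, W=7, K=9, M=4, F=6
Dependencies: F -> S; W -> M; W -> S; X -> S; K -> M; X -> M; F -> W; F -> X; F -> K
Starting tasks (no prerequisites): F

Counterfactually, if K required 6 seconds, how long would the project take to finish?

Actual critical path: F→K→M = 6+9+4 = 19 ⇒ 19 seconds.
K lies on that path, so at 6 seconds the path becomes 16 seconds.
The binding chain switches to F→X→M = 6+9+4 = 19; finish 19 seconds.

19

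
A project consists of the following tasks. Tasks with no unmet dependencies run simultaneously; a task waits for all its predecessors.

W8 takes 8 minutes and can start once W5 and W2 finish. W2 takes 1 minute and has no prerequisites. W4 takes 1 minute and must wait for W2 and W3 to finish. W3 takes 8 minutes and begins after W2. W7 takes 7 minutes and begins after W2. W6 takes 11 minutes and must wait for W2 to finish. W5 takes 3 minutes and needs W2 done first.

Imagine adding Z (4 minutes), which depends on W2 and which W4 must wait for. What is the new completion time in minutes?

Originally the schedule takes 12 minutes.
With Z inserted, W4 now waits for max(W2, W3, Z).
New critical path: W2→W5→W8 = 1+3+8 = 12 ⇒ 12 minutes.

12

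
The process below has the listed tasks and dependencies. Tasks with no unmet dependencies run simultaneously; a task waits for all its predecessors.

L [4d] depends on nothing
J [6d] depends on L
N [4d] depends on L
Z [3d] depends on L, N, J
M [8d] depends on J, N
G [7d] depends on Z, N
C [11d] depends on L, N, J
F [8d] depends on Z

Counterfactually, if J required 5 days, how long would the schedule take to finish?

20

The binding path is L→J→Z→F = 4+6+3+8 = 21; finish at 21 days.
J lies on that path, so at 5 days the path becomes 20 days.
No other chain overtakes it, so the finish is 20 days.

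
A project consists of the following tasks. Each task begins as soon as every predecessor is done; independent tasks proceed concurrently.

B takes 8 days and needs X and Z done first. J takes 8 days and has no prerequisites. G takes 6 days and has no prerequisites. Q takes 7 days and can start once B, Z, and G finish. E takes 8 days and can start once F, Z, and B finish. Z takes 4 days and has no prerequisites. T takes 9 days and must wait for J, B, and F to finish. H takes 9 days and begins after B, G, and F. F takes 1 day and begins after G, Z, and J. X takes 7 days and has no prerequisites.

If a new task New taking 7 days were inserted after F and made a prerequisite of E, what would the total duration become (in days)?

24

Originally the project takes 24 days.
With New inserted, E now waits for max(F, Z, B, New).
New critical path: X→B→T = 7+8+9 = 24 ⇒ 24 days.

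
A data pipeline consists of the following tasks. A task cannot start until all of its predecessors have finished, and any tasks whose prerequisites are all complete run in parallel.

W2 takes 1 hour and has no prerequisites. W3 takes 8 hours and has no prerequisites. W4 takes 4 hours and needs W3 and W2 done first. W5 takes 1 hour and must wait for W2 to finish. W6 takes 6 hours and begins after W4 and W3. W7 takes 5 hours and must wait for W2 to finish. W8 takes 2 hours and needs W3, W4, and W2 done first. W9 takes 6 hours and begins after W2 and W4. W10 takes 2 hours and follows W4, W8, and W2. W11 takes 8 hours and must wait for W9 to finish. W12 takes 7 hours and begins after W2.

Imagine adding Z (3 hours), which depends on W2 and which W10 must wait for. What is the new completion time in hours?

Originally the schedule takes 26 hours.
With Z inserted, W10 now waits for max(W4, W8, W2, Z).
New critical path: W3→W4→W9→W11 = 8+4+6+8 = 26 ⇒ 26 hours.

26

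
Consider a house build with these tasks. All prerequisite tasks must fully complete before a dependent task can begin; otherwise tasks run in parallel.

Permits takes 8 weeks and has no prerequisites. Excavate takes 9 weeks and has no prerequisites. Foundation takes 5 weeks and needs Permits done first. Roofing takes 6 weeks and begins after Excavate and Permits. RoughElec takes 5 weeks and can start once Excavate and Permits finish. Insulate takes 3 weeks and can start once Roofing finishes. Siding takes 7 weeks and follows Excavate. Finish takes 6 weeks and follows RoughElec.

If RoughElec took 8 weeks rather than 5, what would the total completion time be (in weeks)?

The binding path is Excavate→RoughElec→Finish = 9+5+6 = 20; finish at 20 weeks.
RoughElec lies on that path, so at 8 weeks the path becomes 23 weeks.
No other chain overtakes it, so the finish is 23 weeks.

23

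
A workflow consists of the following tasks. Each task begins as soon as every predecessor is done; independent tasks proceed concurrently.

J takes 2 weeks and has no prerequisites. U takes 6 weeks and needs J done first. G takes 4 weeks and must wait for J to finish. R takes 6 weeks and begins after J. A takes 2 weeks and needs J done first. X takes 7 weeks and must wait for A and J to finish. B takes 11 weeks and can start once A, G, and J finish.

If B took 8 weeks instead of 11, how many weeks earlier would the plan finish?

Actual critical path: J→G→B = 2+4+11 = 17 ⇒ 17 weeks.
B is on the critical path; changing it to 8 makes that path 14 weeks.
The critical path is still J→G→B; finish is now 14 weeks.
Change in finish: 14 − 17 = -3 weeks.

3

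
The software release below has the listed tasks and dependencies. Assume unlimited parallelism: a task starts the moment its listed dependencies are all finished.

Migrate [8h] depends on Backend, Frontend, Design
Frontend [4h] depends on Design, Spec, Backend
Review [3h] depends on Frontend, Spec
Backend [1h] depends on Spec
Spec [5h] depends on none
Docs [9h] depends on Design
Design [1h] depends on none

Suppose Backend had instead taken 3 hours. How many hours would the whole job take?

20

As given, the longest chain is Spec→Backend→Frontend→Migrate = 5+1+4+8 = 18, so the finish is 18 hours.
Backend lies on that path, so at 3 hours the path becomes 20 hours.
The critical path is still Spec→Backend→Frontend→Migrate; finish is now 20 hours.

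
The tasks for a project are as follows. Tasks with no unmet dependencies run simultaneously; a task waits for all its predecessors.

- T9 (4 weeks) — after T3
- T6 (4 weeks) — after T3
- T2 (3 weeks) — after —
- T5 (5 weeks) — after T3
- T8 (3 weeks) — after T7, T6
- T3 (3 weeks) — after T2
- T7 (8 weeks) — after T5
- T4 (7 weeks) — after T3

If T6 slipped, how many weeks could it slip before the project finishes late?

T2→T3→T5→T7→T8 = 3+3+5+8+3 = 22 sets the makespan at 22 weeks.
Longest path through T6: 13 weeks (earliest finish 10, latest finish 19).
So T6 can slip 19 − 10 = 9 weeks.

9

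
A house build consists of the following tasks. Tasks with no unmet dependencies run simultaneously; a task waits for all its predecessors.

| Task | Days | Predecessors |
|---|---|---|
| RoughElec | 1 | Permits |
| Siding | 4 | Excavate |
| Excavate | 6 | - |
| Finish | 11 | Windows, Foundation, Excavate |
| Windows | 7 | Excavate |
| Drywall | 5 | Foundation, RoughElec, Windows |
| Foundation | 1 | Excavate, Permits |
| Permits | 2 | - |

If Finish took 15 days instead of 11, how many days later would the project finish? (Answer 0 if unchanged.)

4

Actual critical path: Excavate→Windows→Finish = 6+7+11 = 24 ⇒ 24 days.
Finish is on the critical path; changing it to 15 makes that path 28 days.
No other chain overtakes it, so the finish is 28 days.
Change in finish: 28 − 24 = +4 days.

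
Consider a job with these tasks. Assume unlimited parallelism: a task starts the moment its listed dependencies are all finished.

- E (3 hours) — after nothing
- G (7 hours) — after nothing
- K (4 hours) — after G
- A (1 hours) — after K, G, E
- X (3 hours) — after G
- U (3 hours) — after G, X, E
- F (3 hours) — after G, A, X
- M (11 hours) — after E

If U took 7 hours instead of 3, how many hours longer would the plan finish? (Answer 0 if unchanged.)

2

Actual critical path: G→K→A→F = 7+4+1+3 = 15 ⇒ 15 hours.
U has 2 hours of float (longest path through it is 13).
Now G→X→U = 7+3+7 = 17 is longest, so the finish becomes 17 hours.
Change in finish: 17 − 15 = +2 hours.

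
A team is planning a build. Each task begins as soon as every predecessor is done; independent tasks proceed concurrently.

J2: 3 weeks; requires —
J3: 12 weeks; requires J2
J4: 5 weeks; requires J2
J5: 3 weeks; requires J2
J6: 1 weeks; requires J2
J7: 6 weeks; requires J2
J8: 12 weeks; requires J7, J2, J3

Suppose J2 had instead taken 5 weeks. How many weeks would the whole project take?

Critical path before the change: J2→J3→J8 = 3+12+12 = 27 giving 27 weeks.
J2 is on the critical path; changing it to 5 makes that path 29 weeks.
The critical path is still J2→J3→J8; finish is now 29 weeks.

29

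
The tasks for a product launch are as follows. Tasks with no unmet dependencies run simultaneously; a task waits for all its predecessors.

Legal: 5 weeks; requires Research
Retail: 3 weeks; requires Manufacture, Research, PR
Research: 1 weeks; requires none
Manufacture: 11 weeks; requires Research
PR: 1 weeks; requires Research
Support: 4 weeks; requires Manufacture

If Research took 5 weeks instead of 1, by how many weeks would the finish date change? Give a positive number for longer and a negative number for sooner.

Critical path before the change: Research→Manufacture→Support = 1+11+4 = 16 giving 16 weeks.
Since Research is critical, the +4 change carries straight to that chain (now 20 weeks).
No other chain overtakes it, so the finish is 20 weeks.
Change in finish: 20 − 16 = +4 weeks.

4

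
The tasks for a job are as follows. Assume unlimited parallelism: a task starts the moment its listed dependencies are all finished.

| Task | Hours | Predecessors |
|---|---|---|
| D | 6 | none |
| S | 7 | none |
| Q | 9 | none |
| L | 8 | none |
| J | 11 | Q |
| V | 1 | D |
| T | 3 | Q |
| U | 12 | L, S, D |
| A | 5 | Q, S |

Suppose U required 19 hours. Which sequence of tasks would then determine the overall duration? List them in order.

L, U

As given, the longest chain is L→U = 8+12 = 20, so the finish is 20 hours.
U is on the critical path; changing it to 19 makes that path 27 hours.
The critical path is still L→U; finish is now 27 hours.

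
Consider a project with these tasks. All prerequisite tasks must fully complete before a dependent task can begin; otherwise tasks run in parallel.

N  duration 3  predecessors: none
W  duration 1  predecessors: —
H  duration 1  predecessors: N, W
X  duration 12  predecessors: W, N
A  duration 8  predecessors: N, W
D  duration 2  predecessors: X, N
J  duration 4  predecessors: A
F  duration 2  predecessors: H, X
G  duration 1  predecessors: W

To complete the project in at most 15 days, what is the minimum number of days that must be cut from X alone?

Current finish: 17 days; target: 15.
X is on every critical path, so each day cut from X cuts the finish by one (this holds down to a finish of 15).
Need 17 − 15 = 2 days off X → X becomes 10 days, finish becomes 15.

2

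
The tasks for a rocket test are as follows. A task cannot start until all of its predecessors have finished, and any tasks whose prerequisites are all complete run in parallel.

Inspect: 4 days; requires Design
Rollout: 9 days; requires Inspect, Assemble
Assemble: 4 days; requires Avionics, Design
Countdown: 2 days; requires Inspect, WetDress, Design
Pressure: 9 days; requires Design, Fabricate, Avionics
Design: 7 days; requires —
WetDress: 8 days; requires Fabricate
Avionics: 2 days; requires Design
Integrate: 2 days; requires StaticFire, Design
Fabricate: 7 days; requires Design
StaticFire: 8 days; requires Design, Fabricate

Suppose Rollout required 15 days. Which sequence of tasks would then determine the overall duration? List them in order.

Design, Avionics, Assemble, Rollout

Actual critical path: Design→Fabricate→WetDress→Countdown = 7+7+8+2 = 24 ⇒ 24 days.
The longest path through Rollout is only 22 days, so Rollout has float 2.
New critical path: Design→Avionics→Assemble→Rollout = 7+2+4+15 = 28 ⇒ 28 days.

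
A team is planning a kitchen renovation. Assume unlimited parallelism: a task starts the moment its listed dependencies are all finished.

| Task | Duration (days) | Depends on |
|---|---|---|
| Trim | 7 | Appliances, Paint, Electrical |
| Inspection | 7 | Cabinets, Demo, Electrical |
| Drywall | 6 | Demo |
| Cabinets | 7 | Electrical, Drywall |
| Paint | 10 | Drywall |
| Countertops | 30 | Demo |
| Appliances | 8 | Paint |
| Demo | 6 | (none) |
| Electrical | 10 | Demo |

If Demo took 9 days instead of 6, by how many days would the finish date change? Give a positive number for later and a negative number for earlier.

Critical path before the change: Demo→Drywall→Paint→Appliances→Trim = 6+6+10+8+7 = 37 giving 37 days.
Since Demo is critical, the +3 change carries straight to that chain (now 40 days).
That remains the longest chain; total 40 days.
Change in finish: 40 − 37 = +3 days.

3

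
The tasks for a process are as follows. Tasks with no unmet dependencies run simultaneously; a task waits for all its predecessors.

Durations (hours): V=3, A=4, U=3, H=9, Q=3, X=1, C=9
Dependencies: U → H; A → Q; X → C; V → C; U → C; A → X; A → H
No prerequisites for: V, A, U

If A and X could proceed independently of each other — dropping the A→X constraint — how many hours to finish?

13

Before: longest chain A→X→C = 4+1+9 = 14, finish 14.
Without A→X, X's earliest start moves from 4 to 0.
The longest chain is now A→H = 4+9 = 13, so the job takes 13 hours.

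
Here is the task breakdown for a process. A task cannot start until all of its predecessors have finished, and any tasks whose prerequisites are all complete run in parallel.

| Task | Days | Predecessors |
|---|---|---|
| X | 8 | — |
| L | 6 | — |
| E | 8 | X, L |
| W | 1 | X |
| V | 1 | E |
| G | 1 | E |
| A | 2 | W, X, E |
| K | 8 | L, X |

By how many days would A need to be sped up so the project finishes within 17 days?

Current finish: 18 days; target: 17.
A is on every critical path, so each day cut from A cuts the finish by one (this holds down to a finish of 17).
Need 18 − 17 = 1 day off A → A becomes 1 day, finish becomes 17.

1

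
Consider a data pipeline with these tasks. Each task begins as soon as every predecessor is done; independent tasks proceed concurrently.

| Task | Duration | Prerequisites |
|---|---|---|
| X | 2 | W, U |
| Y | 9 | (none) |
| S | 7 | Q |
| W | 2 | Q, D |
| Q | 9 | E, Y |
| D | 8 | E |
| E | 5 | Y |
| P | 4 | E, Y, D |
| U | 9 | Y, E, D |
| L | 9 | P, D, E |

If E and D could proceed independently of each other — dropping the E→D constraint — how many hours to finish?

With the dependency in place, Y→E→D→P→L = 9+5+8+4+9 = 35 sets the finish at 35 hours.
Without E→D, D's earliest start moves from 14 to 0.
New critical path: Y→E→Q→S = 9+5+9+7 = 30 ⇒ 30 hours.

30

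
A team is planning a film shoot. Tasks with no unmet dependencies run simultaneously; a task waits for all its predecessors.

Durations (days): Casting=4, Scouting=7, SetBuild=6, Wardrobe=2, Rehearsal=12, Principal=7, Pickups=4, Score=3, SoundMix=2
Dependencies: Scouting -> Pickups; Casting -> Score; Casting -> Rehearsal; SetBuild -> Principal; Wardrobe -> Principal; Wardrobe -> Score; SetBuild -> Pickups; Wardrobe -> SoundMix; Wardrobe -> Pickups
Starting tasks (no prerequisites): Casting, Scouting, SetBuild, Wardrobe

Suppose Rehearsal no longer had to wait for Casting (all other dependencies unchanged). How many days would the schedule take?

13

Original critical path: Casting→Rehearsal = 4+12 = 16 ⇒ 16 days.
Without Casting→Rehearsal, Rehearsal's earliest start moves from 4 to 0.
After: SetBuild→Principal = 6+7 = 13 → 13 days.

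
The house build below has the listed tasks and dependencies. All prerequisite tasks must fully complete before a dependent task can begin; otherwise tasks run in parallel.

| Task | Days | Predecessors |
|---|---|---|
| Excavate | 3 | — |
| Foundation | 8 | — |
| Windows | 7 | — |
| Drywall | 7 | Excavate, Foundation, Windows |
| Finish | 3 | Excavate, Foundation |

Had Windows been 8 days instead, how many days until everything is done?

15

The binding path is Foundation→Drywall = 8+7 = 15; finish at 15 days.
Windows has 1 day of float (longest path through it is 14).
That remains the longest chain; total 15 days.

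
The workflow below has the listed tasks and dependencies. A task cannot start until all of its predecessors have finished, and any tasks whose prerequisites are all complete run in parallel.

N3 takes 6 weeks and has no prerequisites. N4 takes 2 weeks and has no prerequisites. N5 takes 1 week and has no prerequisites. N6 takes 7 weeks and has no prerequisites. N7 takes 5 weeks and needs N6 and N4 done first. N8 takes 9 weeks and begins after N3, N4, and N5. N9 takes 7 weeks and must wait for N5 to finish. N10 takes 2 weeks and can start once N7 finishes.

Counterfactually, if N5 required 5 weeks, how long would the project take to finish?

Actual critical path: N3→N8 = 6+9 = 15 ⇒ 15 weeks.
The longest path through N5 is only 10 weeks, so N5 has float 5.
The critical path is still N3→N8; finish is now 15 weeks.

15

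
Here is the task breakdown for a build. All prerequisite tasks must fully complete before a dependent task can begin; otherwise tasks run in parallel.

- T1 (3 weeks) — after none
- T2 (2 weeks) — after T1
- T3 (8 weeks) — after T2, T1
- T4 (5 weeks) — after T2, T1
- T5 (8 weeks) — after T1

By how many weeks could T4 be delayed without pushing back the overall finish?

3

T1→T2→T3 = 3+2+8 = 13 sets the makespan at 13 weeks.
Longest path through T4: 10 weeks (earliest finish 10, latest finish 13).
Float = 13 − 10 = 3.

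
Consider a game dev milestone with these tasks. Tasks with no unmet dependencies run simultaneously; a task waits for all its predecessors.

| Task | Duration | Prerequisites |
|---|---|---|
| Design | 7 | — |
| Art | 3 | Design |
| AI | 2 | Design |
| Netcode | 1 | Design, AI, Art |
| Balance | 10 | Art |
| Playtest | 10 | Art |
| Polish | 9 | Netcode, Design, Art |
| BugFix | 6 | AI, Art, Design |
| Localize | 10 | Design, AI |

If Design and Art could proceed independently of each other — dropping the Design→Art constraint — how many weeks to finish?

19

With the dependency in place, Design→Art→Netcode→Polish = 7+3+1+9 = 20 sets the finish at 20 weeks.
Without Design→Art, Art's earliest start moves from 7 to 0.
New critical path: Design→AI→Netcode→Polish = 7+2+1+9 = 19 ⇒ 19 weeks.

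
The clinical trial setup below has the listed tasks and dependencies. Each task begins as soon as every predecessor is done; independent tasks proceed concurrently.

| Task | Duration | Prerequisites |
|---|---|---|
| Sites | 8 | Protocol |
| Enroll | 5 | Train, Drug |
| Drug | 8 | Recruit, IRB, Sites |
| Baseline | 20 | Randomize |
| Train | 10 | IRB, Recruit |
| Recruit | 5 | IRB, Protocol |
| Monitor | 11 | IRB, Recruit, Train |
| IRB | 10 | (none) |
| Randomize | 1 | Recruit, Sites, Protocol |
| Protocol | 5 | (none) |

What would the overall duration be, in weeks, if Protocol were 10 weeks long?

Actual critical path: IRB→Recruit→Train→Monitor = 10+5+10+11 = 36 ⇒ 36 weeks.
The longest path through Protocol is only 34 weeks, so Protocol has float 2.
Now Protocol→Sites→Randomize→Baseline = 10+8+1+20 = 39 is longest, so the finish becomes 39 weeks.

39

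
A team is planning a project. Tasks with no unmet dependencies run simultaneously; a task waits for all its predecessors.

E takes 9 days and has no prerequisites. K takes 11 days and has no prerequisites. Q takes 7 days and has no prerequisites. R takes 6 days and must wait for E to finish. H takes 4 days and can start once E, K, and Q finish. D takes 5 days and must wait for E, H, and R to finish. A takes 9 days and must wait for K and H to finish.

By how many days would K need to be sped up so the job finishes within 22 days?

2

Current finish: 24 days; target: 22.
K is on every critical path, so each day cut from K cuts the finish by one (this holds down to a finish of 22).
Need 24 − 22 = 2 days off K → K becomes 9 days, finish becomes 22.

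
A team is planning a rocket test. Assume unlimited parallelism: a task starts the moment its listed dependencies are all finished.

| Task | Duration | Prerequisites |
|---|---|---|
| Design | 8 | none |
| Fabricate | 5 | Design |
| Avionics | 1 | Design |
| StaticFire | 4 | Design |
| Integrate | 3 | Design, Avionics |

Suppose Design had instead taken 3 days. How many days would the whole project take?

Actual critical path: Design→Fabricate = 8+5 = 13 ⇒ 13 days.
Since Design is critical, the -5 change carries straight to that chain (now 8 days).
That remains the longest chain; total 8 days.

8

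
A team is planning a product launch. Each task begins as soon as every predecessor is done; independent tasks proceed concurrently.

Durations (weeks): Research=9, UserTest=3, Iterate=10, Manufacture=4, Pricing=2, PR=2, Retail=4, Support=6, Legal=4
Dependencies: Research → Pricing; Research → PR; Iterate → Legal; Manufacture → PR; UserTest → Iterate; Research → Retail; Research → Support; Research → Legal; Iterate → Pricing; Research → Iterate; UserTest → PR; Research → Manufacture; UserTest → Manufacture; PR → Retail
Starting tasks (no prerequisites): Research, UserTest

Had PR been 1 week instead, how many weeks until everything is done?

As given, the longest chain is Research→Iterate→Legal = 9+10+4 = 23, so the finish is 23 weeks.
PR is off the critical path — its longest chain is 19 weeks, giving 4 of slack.
No other chain overtakes it, so the finish is 23 weeks.

23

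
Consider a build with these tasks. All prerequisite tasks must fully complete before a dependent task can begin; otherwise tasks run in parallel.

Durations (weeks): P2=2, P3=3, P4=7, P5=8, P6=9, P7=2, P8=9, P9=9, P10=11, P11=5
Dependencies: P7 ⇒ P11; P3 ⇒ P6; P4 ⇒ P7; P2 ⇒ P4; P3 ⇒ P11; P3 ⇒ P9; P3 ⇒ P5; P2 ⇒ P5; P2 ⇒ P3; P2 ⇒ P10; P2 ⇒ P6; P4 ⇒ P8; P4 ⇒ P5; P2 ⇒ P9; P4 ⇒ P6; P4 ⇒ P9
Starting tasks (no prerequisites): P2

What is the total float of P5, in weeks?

Critical path: P2→P4→P6 = 2+7+9 = 18, so the finish is 18 weeks.
P5 finishes as early as 17 and must finish by 18.
Slack of P5 = 10 − 9 = 1 week.

1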